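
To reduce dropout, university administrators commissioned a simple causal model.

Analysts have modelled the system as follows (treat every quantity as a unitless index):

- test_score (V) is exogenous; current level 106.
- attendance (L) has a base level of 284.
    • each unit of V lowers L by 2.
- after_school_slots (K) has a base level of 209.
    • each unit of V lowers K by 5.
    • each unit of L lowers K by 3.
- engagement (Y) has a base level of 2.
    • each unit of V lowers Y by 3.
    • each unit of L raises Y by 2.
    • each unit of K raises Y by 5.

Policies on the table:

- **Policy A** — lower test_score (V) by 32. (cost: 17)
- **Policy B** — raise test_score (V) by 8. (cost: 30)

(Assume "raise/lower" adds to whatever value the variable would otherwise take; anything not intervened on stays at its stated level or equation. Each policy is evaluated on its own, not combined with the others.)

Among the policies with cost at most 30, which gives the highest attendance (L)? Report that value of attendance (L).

136

Policy A (V − 32):
  V = 106 − 32 = 74
  L = 284 − 2·74 = 136
Policy B (V + 8):
  V = 106 + 8 = 114
  L = 284 − 2·114 = 56
Comparing — Policy A: L=136, Policy B: L=56. Highest is 136 (Policy A).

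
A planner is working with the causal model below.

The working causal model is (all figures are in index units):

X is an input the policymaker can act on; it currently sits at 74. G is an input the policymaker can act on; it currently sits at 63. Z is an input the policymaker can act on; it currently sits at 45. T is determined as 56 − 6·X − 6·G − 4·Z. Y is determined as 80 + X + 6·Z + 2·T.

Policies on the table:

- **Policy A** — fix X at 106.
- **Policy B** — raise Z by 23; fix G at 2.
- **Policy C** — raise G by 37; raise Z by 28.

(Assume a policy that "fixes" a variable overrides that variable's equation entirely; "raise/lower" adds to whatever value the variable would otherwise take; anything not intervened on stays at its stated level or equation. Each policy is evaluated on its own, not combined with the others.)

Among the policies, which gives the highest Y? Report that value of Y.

-782

Policy A (X := 106):
  X = 106
  G = 63
  Z = 45
  T = 56 − 6·106 − 6·63 − 4·45 = -1138
  Y = 80 + 106 + 6·45 + 2·(-1138) = -1820
Policy B (Z + 23, G := 2):
  X = 74
  G = 2
  Z = 45 + 23 = 68
  T = 56 − 6·74 − 6·2 − 4·68 = -672
  Y = 80 + 74 + 6·68 + 2·(-672) = -782
Policy C (G + 37, Z + 28):
  X = 74
  G = 63 + 37 = 100
  Z = 45 + 28 = 73
  T = 56 − 6·74 − 6·100 − 4·73 = -1280
  Y = 80 + 74 + 6·73 + 2·(-1280) = -1968
Comparing — Policy A: Y=-1820, Policy B: Y=-782, Policy C: Y=-1968. Highest is -782 (Policy B).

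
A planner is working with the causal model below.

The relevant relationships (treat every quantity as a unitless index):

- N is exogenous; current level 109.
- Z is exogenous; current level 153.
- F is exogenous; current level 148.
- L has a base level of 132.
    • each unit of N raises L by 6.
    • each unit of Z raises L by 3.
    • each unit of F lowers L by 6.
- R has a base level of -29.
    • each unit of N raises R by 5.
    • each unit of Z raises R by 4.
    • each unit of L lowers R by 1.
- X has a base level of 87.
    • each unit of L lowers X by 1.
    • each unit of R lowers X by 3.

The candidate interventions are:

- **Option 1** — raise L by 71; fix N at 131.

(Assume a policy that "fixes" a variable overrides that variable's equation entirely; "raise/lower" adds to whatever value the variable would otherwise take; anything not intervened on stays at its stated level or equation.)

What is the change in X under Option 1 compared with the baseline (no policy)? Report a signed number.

Baseline:
  N = 109
  Z = 153
  F = 148
  L = 132 + 6·109 + 3·153 − 6·148 = 357
  R = -29 + 5·109 + 4·153 − 357 = 771
  X = 87 − 357 − 3·771 = -2583
Option 1 (L + 71, N := 131):
  N = 131
  Z = 153
  F = 148
  L = 132 + 6·131 + 3·153 − 6·148 (+71 from intervention) = 560
  R = -29 + 5·131 + 4·153 − 560 = 678
  X = 87 − 560 − 3·678 = -2507
Change in X: -2507 − (-2583) = 76

76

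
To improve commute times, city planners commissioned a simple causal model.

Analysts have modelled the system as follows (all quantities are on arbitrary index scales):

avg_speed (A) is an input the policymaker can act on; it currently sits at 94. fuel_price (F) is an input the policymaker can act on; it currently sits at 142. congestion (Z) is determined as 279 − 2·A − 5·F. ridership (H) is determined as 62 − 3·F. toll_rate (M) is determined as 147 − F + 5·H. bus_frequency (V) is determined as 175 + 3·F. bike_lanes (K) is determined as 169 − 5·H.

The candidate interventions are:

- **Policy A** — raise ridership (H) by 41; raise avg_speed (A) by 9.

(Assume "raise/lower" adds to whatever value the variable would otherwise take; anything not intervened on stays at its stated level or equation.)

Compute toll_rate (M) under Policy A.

-1610

Policy A (H + 41, A + 9):
  F = 142
  H = 62 − 3·142 (+41 from intervention) = -323
  M = 147 − 142 + 5·(-323) = -1610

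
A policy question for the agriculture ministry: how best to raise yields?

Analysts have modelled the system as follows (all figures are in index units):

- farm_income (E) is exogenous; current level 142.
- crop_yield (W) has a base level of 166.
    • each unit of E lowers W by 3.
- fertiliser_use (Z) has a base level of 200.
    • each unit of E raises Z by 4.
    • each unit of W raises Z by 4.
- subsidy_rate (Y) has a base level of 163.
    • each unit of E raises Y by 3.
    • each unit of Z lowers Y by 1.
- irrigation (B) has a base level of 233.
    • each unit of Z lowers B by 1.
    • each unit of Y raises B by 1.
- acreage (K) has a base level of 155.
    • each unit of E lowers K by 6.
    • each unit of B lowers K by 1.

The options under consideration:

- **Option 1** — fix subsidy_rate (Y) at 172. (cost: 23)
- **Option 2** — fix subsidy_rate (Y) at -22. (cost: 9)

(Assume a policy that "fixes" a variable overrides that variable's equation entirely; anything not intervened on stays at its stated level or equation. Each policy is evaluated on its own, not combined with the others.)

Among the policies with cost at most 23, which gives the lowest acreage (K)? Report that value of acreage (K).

-1374

Option 1 (Y := 172):
  E = 142
  W = 166 − 3·142 = -260
  Z = 200 + 4·142 + 4·(-260) = -272
  Y = 172
  B = 233 − (-272) + 172 = 677
  K = 155 − 6·142 − 677 = -1374
Option 2 (Y := -22):
  E = 142
  W = 166 − 3·142 = -260
  Z = 200 + 4·142 + 4·(-260) = -272
  Y = -22
  B = 233 − (-272) + (-22) = 483
  K = 155 − 6·142 − 483 = -1180
Comparing — Option 1: K=-1374, Option 2: K=-1180. Lowest is -1374 (Option 1).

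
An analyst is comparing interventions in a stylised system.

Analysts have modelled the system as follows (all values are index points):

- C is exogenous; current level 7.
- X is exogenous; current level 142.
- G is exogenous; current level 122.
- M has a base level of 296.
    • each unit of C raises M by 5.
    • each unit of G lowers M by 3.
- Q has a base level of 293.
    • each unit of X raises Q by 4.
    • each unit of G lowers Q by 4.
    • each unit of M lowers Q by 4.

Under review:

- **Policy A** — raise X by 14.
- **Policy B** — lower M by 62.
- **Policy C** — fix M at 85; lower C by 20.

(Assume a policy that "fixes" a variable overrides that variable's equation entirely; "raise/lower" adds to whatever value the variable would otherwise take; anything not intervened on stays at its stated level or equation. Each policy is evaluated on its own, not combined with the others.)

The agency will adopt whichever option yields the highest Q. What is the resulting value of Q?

761

Policy A (X + 14):
  C = 7
  X = 142 + 14 = 156
  G = 122
  M = 296 + 5·7 − 3·122 = -35
  Q = 293 + 4·156 − 4·122 − 4·(-35) = 569
Policy B (M − 62):
  C = 7
  X = 142
  G = 122
  M = 296 + 5·7 − 3·122 (−62 from intervention) = -97
  Q = 293 + 4·142 − 4·122 − 4·(-97) = 761
Policy C (M := 85, C − 20):
  C = 7 − 20 = -13
  X = 142
  G = 122
  M = 85
  Q = 293 + 4·142 − 4·122 − 4·85 = 33
Comparing — Policy A: Q=569, Policy B: Q=761, Policy C: Q=33. Highest is 761 (Policy B).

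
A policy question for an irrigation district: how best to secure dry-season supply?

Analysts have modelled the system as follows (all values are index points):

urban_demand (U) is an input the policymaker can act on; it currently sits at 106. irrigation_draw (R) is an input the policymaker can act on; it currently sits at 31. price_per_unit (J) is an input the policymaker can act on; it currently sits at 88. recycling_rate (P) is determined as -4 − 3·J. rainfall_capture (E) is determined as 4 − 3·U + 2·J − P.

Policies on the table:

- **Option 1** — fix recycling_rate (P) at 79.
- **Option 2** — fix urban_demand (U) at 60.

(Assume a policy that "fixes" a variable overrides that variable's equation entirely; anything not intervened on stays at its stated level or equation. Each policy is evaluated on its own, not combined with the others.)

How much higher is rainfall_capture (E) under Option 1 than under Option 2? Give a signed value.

-485

Option 1 (P := 79):
  U = 106
  J = 88
  P = 79
  E = 4 − 3·106 + 2·88 − 79 = -217
Option 2 (U := 60):
  U = 60
  J = 88
  P = -4 − 3·88 = -268
  E = 4 − 3·60 + 2·88 − (-268) = 268
E: -217 − 268 = -485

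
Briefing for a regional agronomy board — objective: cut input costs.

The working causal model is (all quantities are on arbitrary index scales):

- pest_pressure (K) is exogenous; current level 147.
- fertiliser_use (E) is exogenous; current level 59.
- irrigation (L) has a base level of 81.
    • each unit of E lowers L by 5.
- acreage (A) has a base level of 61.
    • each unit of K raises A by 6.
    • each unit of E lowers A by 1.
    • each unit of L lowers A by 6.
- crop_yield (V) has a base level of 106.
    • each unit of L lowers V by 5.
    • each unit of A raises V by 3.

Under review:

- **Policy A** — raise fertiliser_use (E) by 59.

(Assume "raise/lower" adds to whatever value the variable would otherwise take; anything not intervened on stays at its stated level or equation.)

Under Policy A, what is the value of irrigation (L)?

-509

Policy A (E + 59):
  E = 59 + 59 = 118
  L = 81 − 5·118 = -509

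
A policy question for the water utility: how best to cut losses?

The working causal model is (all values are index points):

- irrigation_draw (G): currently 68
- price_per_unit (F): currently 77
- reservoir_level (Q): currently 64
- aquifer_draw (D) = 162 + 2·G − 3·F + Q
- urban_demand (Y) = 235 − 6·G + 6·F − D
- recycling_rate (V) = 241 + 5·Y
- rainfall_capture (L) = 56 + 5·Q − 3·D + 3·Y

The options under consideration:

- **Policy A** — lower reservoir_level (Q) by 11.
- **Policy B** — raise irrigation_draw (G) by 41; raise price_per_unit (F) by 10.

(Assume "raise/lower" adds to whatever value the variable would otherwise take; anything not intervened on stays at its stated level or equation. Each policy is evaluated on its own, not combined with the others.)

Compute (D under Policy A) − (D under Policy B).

-63

Policy A (Q − 11):
  G = 68
  F = 77
  Q = 64 − 11 = 53
  D = 162 + 2·68 − 3·77 + 53 = 120
Policy B (G + 41, F + 10):
  G = 68 + 41 = 109
  F = 77 + 10 = 87
  Q = 64
  D = 162 + 2·109 − 3·87 + 64 = 183
D: 120 − 183 = -63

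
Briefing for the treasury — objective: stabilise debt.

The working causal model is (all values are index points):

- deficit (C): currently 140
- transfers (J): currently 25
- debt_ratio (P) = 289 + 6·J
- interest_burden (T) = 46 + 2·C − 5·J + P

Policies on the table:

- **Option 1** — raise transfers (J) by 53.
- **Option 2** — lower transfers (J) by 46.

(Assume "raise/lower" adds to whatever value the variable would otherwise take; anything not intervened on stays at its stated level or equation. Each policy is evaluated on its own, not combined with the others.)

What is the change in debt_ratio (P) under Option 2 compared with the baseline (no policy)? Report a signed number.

-276

Baseline:
  J = 25
  P = 289 + 6·25 = 439
Option 2 (J − 46):
  J = 25 − 46 = -21
  P = 289 + 6·(-21) = 163
Change in P: 163 − 439 = -276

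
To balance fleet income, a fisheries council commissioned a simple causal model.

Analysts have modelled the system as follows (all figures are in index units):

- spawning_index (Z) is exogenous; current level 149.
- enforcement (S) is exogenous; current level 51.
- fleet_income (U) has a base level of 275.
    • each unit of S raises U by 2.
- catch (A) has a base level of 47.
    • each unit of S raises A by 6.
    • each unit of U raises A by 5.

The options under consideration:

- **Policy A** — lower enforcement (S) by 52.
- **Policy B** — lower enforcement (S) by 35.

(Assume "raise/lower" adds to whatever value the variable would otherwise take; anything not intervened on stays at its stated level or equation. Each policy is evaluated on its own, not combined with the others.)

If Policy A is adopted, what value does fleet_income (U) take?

273

Policy A (S − 52):
  S = 51 − 52 = -1
  U = 275 + 2·(-1) = 273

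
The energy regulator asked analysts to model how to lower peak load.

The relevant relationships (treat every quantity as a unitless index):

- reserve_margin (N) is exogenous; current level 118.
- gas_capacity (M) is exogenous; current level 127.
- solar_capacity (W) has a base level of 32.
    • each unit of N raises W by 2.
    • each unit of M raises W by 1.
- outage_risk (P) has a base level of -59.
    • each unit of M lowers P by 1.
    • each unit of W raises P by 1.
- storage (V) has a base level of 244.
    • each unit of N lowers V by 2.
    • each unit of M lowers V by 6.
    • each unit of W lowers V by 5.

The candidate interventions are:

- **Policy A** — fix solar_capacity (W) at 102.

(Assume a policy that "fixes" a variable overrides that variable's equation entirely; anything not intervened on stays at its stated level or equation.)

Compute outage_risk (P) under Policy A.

-84

Policy A (W := 102):
  N = 118
  M = 127
  W = 102
  P = -59 − 127 + 102 = -84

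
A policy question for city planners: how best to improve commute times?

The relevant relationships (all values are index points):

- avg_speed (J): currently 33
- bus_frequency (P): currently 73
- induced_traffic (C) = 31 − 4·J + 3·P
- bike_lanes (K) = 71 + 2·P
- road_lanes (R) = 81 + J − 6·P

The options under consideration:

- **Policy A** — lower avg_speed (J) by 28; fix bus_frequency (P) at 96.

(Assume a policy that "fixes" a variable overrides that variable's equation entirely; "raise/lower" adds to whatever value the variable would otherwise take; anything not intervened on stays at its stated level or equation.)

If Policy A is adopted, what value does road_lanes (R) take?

-490

Policy A (J − 28, P := 96):
  J = 33 − 28 = 5
  P = 96
  R = 81 + 5 − 6·96 = -490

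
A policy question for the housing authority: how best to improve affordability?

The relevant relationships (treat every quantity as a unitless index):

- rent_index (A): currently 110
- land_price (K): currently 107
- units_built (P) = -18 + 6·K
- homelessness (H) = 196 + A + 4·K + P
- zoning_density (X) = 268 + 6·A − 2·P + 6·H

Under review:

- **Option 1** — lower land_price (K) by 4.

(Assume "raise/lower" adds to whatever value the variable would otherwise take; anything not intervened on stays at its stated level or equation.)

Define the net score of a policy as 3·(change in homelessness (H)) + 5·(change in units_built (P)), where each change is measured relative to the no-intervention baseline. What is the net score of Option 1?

Baseline:
  A = 110
  K = 107
  P = -18 + 6·107 = 624
  H = 196 + 110 + 4·107 + 624 = 1358
Option 1 (K − 4):
  A = 110
  K = 107 − 4 = 103
  P = -18 + 6·103 = 600
  H = 196 + 110 + 4·103 + 600 = 1318
ΔH = 1318 − 1358 = -40; ΔP = 600 − 624 = -24
Score = 3·(-40) + 5·(-24) = -240

-240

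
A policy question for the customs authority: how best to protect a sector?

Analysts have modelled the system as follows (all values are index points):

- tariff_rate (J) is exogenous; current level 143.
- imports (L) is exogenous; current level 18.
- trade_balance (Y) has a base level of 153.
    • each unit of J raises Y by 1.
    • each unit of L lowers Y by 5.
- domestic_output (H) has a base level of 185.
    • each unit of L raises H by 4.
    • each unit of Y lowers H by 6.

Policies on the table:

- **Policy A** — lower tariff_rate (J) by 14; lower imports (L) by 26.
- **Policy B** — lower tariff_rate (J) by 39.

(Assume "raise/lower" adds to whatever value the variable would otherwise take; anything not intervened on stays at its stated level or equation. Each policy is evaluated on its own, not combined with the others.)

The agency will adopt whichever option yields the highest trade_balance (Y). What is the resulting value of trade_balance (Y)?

322

Policy A (J − 14, L − 26):
  J = 143 − 14 = 129
  L = 18 − 26 = -8
  Y = 153 + 129 − 5·(-8) = 322
Policy B (J − 39):
  J = 143 − 39 = 104
  L = 18
  Y = 153 + 104 − 5·18 = 167
Comparing — Policy A: Y=322, Policy B: Y=167. Highest is 322 (Policy A).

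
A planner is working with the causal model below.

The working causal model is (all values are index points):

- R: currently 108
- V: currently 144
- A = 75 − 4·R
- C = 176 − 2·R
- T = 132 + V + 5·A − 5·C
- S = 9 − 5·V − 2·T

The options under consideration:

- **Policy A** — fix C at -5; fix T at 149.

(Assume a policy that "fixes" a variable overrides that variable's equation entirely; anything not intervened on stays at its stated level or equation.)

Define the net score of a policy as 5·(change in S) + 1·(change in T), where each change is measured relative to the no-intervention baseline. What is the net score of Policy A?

Baseline:
  R = 108
  V = 144
  A = 75 − 4·108 = -357
  C = 176 − 2·108 = -40
  T = 132 + 144 + 5·(-357) − 5·(-40) = -1309
  S = 9 − 5·144 − 2·(-1309) = 1907
Policy A (C := -5, T := 149):
  R = 108
  V = 144
  A = 75 − 4·108 = -357
  C = -5
  T = 149
  S = 9 − 5·144 − 2·149 = -1009
ΔS = -1009 − 1907 = -2916; ΔT = 149 − (-1309) = 1458
Score = 5·(-2916) + 1·1458 = -13122

-13122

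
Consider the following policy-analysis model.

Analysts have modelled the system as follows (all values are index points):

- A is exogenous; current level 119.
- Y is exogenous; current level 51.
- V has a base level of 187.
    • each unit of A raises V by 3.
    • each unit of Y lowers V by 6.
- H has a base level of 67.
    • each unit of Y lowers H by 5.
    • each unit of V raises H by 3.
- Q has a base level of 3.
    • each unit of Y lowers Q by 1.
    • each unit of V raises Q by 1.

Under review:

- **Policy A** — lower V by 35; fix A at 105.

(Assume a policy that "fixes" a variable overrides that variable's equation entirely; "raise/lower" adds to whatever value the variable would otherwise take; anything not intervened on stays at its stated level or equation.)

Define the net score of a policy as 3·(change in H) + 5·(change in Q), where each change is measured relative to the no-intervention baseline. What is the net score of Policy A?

-1078

Baseline:
  A = 119
  Y = 51
  V = 187 + 3·119 − 6·51 = 238
  H = 67 − 5·51 + 3·238 = 526
  Q = 3 − 51 + 238 = 190
Policy A (V − 35, A := 105):
  A = 105
  Y = 51
  V = 187 + 3·105 − 6·51 (−35 from intervention) = 161
  H = 67 − 5·51 + 3·161 = 295
  Q = 3 − 51 + 161 = 113
ΔH = 295 − 526 = -231; ΔQ = 113 − 190 = -77
Score = 3·(-231) + 5·(-77) = -1078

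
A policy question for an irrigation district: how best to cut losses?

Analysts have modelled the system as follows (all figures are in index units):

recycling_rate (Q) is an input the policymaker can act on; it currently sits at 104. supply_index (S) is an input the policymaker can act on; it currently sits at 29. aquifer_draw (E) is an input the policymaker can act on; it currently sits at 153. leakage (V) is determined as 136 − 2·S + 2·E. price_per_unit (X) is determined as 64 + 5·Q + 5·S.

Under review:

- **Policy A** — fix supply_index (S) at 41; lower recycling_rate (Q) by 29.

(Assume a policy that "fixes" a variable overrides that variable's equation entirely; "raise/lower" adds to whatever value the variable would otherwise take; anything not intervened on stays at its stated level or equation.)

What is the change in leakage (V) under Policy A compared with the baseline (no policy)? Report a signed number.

-24

Baseline:
  S = 29
  E = 153
  V = 136 − 2·29 + 2·153 = 384
Policy A (S := 41, Q − 29):
  S = 41
  E = 153
  V = 136 − 2·41 + 2·153 = 360
Change in V: 360 − 384 = -24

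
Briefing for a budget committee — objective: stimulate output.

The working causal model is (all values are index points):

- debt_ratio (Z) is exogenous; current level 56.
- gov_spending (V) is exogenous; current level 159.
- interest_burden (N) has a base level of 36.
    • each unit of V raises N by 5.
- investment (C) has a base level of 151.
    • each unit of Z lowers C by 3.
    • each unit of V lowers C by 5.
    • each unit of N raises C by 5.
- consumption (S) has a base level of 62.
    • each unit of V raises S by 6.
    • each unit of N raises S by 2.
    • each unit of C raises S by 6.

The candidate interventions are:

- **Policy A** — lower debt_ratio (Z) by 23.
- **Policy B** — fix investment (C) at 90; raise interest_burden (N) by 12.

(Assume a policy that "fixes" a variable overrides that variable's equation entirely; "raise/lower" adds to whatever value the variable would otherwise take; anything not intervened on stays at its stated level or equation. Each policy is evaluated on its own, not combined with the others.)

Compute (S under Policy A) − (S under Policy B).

Policy A (Z − 23):
  Z = 56 − 23 = 33
  V = 159
  N = 36 + 5·159 = 831
  C = 151 − 3·33 − 5·159 + 5·831 = 3412
  S = 62 + 6·159 + 2·831 + 6·3412 = 23150
Policy B (C := 90, N + 12):
  Z = 56
  V = 159
  N = 36 + 5·159 (+12 from intervention) = 843
  C = 90
  S = 62 + 6·159 + 2·843 + 6·90 = 3242
S: 23150 − 3242 = 19908

19908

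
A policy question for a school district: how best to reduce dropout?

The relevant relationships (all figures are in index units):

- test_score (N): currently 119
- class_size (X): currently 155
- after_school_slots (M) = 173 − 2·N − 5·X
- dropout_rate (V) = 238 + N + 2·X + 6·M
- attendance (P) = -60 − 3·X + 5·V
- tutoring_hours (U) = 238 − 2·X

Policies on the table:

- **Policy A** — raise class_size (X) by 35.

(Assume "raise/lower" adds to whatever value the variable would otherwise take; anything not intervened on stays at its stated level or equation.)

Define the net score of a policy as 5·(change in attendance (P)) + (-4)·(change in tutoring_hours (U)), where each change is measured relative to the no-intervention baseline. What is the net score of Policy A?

Baseline:
  N = 119
  X = 155
  M = 173 − 2·119 − 5·155 = -840
  V = 238 + 119 + 2·155 + 6·(-840) = -4373
  P = -60 − 3·155 + 5·(-4373) = -22390
  U = 238 − 2·155 = -72
Policy A (X + 35):
  N = 119
  X = 155 + 35 = 190
  M = 173 − 2·119 − 5·190 = -1015
  V = 238 + 119 + 2·190 + 6·(-1015) = -5353
  P = -60 − 3·190 + 5·(-5353) = -27395
  U = 238 − 2·190 = -142
ΔP = -27395 − (-22390) = -5005; ΔU = -142 − (-72) = -70
Score = 5·(-5005) + (-4)·(-70) = -24745

-24745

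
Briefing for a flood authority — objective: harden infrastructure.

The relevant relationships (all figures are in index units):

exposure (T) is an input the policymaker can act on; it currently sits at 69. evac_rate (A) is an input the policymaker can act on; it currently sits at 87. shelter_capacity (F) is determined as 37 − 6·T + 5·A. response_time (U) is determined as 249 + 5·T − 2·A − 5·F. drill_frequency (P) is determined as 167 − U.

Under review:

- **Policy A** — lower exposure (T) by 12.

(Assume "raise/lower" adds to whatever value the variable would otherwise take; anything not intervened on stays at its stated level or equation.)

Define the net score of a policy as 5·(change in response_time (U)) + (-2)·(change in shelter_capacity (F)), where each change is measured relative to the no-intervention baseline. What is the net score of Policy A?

-2244

Baseline:
  T = 69
  A = 87
  F = 37 − 6·69 + 5·87 = 58
  U = 249 + 5·69 − 2·87 − 5·58 = 130
Policy A (T − 12):
  T = 69 − 12 = 57
  A = 87
  F = 37 − 6·57 + 5·87 = 130
  U = 249 + 5·57 − 2·87 − 5·130 = -290
ΔU = -290 − 130 = -420; ΔF = 130 − 58 = 72
Score = 5·(-420) + (-2)·72 = -2244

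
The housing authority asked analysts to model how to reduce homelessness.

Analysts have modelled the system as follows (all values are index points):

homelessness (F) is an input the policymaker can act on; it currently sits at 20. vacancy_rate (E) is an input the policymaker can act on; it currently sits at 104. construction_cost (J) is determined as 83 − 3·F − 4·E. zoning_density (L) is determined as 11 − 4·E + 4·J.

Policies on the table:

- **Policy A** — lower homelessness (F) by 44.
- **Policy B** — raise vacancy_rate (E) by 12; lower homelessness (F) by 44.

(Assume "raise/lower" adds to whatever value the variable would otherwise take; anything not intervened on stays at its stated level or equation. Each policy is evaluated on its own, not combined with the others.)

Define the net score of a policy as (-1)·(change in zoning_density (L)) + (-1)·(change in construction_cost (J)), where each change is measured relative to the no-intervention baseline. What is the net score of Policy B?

-372

Baseline:
  F = 20
  E = 104
  J = 83 − 3·20 − 4·104 = -393
  L = 11 − 4·104 + 4·(-393) = -1977
Policy B (E + 12, F − 44):
  F = 20 − 44 = -24
  E = 104 + 12 = 116
  J = 83 − 3·(-24) − 4·116 = -309
  L = 11 − 4·116 + 4·(-309) = -1689
ΔL = -1689 − (-1977) = 288; ΔJ = -309 − (-393) = 84
Score = (-1)·288 + (-1)·84 = -372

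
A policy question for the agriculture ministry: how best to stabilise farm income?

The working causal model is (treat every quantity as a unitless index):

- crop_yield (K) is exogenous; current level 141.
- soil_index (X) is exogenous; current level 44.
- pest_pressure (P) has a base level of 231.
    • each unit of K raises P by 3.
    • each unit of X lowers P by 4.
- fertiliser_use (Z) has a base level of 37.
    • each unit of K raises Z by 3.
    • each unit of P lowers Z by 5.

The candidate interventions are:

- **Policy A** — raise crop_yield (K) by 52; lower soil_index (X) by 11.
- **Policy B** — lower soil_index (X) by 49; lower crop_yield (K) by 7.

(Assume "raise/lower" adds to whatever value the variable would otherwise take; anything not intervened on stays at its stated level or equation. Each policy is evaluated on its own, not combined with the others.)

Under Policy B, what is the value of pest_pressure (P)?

Policy B (X − 49, K − 7):
  K = 141 − 7 = 134
  X = 44 − 49 = -5
  P = 231 + 3·134 − 4·(-5) = 653

653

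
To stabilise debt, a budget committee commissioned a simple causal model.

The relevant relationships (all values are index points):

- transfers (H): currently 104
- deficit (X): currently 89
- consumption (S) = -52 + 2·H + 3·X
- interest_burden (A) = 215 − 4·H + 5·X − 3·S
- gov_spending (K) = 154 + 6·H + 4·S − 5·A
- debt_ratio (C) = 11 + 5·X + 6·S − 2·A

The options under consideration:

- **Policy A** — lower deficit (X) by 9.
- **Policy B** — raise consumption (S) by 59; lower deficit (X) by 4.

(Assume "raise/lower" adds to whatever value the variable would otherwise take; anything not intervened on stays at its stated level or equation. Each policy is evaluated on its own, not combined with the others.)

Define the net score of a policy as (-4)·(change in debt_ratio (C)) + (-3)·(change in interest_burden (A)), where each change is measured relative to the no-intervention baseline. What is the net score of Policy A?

1008

Baseline:
  H = 104
  X = 89
  S = -52 + 2·104 + 3·89 = 423
  A = 215 − 4·104 + 5·89 − 3·423 = -1025
  C = 11 + 5·89 + 6·423 − 2·(-1025) = 5044
Policy A (X − 9):
  H = 104
  X = 89 − 9 = 80
  S = -52 + 2·104 + 3·80 = 396
  A = 215 − 4·104 + 5·80 − 3·396 = -989
  C = 11 + 5·80 + 6·396 − 2·(-989) = 4765
ΔC = 4765 − 5044 = -279; ΔA = -989 − (-1025) = 36
Score = (-4)·(-279) + (-3)·36 = 1008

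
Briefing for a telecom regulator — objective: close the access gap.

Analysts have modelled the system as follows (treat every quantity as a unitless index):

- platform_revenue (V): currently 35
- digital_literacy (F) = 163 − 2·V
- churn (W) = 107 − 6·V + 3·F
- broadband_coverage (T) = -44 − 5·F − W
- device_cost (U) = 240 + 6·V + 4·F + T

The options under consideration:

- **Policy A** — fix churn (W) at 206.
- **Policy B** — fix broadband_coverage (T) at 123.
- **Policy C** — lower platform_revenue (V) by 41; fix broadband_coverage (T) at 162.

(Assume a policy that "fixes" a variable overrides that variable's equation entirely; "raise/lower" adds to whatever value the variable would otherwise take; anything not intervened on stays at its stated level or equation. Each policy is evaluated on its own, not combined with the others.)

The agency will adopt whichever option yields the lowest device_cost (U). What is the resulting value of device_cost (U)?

Policy A (W := 206):
  V = 35
  F = 163 − 2·35 = 93
  W = 206
  T = -44 − 5·93 − 206 = -715
  U = 240 + 6·35 + 4·93 + (-715) = 107
Policy B (T := 123):
  V = 35
  F = 163 − 2·35 = 93
  W = 107 − 6·35 + 3·93 = 176
  T = 123
  U = 240 + 6·35 + 4·93 + 123 = 945
Policy C (V − 41, T := 162):
  V = 35 − 41 = -6
  F = 163 − 2·(-6) = 175
  W = 107 − 6·(-6) + 3·175 = 668
  T = 162
  U = 240 + 6·(-6) + 4·175 + 162 = 1066
Comparing — Policy A: U=107, Policy B: U=945, Policy C: U=1066. Lowest is 107 (Policy A).

107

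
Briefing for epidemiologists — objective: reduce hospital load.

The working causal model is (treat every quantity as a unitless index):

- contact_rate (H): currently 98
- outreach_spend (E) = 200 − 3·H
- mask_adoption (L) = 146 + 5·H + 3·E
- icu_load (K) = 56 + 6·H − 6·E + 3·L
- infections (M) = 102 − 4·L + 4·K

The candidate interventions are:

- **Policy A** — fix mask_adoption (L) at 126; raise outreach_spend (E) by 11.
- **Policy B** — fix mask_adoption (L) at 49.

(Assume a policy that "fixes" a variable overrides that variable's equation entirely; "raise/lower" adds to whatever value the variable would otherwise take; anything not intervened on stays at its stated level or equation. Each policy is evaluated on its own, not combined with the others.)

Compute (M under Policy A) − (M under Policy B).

352

Policy A (L := 126, E + 11):
  H = 98
  E = 200 − 3·98 (+11 from intervention) = -83
  L = 126
  K = 56 + 6·98 − 6·(-83) + 3·126 = 1520
  M = 102 − 4·126 + 4·1520 = 5678
Policy B (L := 49):
  H = 98
  E = 200 − 3·98 = -94
  L = 49
  K = 56 + 6·98 − 6·(-94) + 3·49 = 1355
  M = 102 − 4·49 + 4·1355 = 5326
M: 5678 − 5326 = 352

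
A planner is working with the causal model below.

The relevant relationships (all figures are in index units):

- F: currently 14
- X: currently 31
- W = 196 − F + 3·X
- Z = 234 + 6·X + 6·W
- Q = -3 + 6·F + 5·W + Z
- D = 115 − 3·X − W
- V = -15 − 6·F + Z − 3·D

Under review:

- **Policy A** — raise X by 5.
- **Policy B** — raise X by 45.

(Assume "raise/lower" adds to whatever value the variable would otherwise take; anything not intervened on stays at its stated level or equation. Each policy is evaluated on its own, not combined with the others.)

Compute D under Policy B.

Policy B (X + 45):
  F = 14
  X = 31 + 45 = 76
  W = 196 − 14 + 3·76 = 410
  D = 115 − 3·76 − 410 = -523

-523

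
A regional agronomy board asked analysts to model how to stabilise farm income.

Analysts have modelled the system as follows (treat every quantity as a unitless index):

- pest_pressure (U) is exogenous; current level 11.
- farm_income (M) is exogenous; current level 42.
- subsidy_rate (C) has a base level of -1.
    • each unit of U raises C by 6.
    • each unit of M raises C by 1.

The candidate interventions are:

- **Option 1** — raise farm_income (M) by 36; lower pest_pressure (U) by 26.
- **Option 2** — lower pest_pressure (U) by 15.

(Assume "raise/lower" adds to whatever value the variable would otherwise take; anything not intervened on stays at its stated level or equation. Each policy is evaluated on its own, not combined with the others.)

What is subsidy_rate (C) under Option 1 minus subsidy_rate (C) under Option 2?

-30

Option 1 (M + 36, U − 26):
  U = 11 − 26 = -15
  M = 42 + 36 = 78
  C = -1 + 6·(-15) + 78 = -13
Option 2 (U − 15):
  U = 11 − 15 = -4
  M = 42
  C = -1 + 6·(-4) + 42 = 17
C: -13 − 17 = -30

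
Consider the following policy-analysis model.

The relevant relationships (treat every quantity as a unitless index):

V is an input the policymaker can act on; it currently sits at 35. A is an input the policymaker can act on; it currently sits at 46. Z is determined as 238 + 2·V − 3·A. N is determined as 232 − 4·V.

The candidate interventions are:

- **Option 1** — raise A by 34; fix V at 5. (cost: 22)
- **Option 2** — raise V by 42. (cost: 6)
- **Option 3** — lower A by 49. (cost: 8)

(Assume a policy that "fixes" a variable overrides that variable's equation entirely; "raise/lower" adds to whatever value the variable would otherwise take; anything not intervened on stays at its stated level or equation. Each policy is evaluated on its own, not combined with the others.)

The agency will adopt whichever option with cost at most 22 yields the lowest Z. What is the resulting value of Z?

8

Option 1 (A + 34, V := 5):
  V = 5
  A = 46 + 34 = 80
  Z = 238 + 2·5 − 3·80 = 8
Option 2 (V + 42):
  V = 35 + 42 = 77
  A = 46
  Z = 238 + 2·77 − 3·46 = 254
Option 3 (A − 49):
  V = 35
  A = 46 − 49 = -3
  Z = 238 + 2·35 − 3·(-3) = 317
Comparing — Option 1: Z=8, Option 2: Z=254, Option 3: Z=317. Lowest is 8 (Option 1).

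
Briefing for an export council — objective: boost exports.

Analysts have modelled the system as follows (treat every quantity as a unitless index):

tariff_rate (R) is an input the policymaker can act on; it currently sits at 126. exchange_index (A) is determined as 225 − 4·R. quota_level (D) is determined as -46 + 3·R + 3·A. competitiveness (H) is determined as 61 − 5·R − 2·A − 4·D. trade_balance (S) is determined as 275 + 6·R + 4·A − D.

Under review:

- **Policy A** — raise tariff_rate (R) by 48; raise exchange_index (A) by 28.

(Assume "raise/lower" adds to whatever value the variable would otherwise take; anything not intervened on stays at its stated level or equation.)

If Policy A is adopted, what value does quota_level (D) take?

Policy A (R + 48, A + 28):
  R = 126 + 48 = 174
  A = 225 − 4·174 (+28 from intervention) = -443
  D = -46 + 3·174 + 3·(-443) = -853

-853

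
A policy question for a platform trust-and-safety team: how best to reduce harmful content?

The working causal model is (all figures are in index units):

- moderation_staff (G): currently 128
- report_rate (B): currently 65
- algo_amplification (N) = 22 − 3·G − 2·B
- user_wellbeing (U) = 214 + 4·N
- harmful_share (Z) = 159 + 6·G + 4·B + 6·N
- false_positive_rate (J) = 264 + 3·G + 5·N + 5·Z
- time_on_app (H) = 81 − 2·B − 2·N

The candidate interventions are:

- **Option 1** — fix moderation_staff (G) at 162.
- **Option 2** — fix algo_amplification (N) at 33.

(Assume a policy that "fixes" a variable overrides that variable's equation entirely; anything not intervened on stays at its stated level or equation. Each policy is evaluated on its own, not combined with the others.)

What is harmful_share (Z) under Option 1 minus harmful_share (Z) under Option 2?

Option 1 (G := 162):
  G = 162
  B = 65
  N = 22 − 3·162 − 2·65 = -594
  Z = 159 + 6·162 + 4·65 + 6·(-594) = -2173
Option 2 (N := 33):
  G = 128
  B = 65
  N = 33
  Z = 159 + 6·128 + 4·65 + 6·33 = 1385
Z: -2173 − 1385 = -3558

-3558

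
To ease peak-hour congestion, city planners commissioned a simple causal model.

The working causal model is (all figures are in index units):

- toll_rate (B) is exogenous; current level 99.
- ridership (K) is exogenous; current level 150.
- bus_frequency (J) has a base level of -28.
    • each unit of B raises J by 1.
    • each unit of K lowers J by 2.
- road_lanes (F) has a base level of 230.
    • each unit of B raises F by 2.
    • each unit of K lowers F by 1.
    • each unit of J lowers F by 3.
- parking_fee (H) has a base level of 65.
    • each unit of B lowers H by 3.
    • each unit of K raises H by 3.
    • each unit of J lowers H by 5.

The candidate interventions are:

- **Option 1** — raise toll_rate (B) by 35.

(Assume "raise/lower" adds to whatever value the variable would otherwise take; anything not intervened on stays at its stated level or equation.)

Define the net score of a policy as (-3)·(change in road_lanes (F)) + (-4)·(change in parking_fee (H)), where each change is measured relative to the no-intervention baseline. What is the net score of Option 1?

Baseline:
  B = 99
  K = 150
  J = -28 + 99 − 2·150 = -229
  F = 230 + 2·99 − 150 − 3·(-229) = 965
  H = 65 − 3·99 + 3·150 − 5·(-229) = 1363
Option 1 (B + 35):
  B = 99 + 35 = 134
  K = 150
  J = -28 + 134 − 2·150 = -194
  F = 230 + 2·134 − 150 − 3·(-194) = 930
  H = 65 − 3·134 + 3·150 − 5·(-194) = 1083
ΔF = 930 − 965 = -35; ΔH = 1083 − 1363 = -280
Score = (-3)·(-35) + (-4)·(-280) = 1225

1225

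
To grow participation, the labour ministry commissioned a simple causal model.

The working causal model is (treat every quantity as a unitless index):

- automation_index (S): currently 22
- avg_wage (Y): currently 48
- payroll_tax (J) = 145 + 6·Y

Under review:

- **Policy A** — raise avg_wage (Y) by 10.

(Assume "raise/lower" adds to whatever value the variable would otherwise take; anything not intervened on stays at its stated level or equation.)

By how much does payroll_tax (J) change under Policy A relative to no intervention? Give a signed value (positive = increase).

60

Baseline:
  Y = 48
  J = 145 + 6·48 = 433
Policy A (Y + 10):
  Y = 48 + 10 = 58
  J = 145 + 6·58 = 493
Change in J: 493 − 433 = 60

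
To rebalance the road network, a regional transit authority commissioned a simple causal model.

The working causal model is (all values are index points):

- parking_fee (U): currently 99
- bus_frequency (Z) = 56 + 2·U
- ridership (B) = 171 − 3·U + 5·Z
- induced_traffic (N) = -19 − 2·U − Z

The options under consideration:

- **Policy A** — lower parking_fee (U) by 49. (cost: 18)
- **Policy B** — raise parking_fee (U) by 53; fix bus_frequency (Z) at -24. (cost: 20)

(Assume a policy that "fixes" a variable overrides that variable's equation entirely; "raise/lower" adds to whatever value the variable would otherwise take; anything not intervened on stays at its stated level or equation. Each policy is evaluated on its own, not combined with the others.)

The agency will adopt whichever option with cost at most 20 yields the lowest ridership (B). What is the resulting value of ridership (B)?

-405

Policy A (U − 49):
  U = 99 − 49 = 50
  Z = 56 + 2·50 = 156
  B = 171 − 3·50 + 5·156 = 801
Policy B (U + 53, Z := -24):
  U = 99 + 53 = 152
  Z = -24
  B = 171 − 3·152 + 5·(-24) = -405
Comparing — Policy A: B=801, Policy B: B=-405. Lowest is -405 (Policy B).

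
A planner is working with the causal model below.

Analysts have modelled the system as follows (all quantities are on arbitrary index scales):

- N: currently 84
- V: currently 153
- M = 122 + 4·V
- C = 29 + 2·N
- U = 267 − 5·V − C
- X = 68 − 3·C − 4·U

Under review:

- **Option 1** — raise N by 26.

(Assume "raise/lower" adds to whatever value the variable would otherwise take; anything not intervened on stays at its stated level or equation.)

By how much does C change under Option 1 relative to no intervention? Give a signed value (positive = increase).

Baseline:
  N = 84
  C = 29 + 2·84 = 197
Option 1 (N + 26):
  N = 84 + 26 = 110
  C = 29 + 2·110 = 249
Change in C: 249 − 197 = 52

52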